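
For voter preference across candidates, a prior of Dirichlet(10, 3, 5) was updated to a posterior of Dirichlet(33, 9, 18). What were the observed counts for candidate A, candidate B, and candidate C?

counts (23, 6, 13)

For a Dirichlet(α) prior with multinomial counts c, the posterior is Dirichlet(α + c) componentwise.
Counts are posterior − prior componentwise: 33−10=23, 9−3=6, 18−5=13.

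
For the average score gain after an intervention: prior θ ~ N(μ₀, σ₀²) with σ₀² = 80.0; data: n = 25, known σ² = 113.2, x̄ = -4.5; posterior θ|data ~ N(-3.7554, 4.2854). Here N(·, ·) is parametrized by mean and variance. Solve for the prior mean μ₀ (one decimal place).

μ₀ = 9.4

The posterior mean is a precision-weighted average: μ_n = (τ₀μ₀ + τ_data·x̄)/(τ₀+τ_data), with τ₀=1/σ₀² and τ_data=n/σ².
Here τ₀ = 1/80.0 = 0.012500 and τ_data = 25/113.2 = 0.220848, so τ_n = 0.233348.
Rearranging for μ₀: μ₀ = (μ_n·τ_n − τ_data·x̄)/τ₀ = (-3.7554·0.233348 − 0.220848·-4.5) / 0.012500 = 0.117501/0.012500 ≈ 9.4.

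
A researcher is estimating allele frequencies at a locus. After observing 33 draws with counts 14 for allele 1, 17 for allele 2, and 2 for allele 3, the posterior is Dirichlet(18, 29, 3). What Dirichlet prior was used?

For a Dirichlet(α) prior with multinomial counts c, the posterior is Dirichlet(α + c) componentwise.
Subtract each count from the matching posterior parameter: 18−14=4, 29−17=12, 3−2=1.

Dirichlet(4, 12, 1)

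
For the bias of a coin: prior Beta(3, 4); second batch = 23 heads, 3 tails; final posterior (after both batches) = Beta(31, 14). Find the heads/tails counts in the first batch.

Sequential conjugate updates are equivalent to a single update on the pooled data, so total successes = posterior α − prior α and total failures = posterior β − prior β.
Total across both batches: 31−3=28 heads, 14−4=10 tails.
Subtract the second batch: 28−23=5 heads and 10−3=7 tails.

5 heads and 7 tails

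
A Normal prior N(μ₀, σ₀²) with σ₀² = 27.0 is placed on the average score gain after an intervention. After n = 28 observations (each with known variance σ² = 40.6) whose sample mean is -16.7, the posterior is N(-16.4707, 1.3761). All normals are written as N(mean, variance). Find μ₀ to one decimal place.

With known observation variance, the Normal–Normal posterior has precision τ_n = τ₀ + n/σ² and mean μ_n = (τ₀μ₀ + (n/σ²)x̄)/τ_n.
Here τ₀ = 1/27.0 = 0.037037 and τ_data = 28/40.6 = 0.689655, so τ_n = 0.726692.
Rearranging for μ₀: μ₀ = (μ_n·τ_n − τ_data·x̄)/τ₀ = (-16.4707·0.726692 − 0.689655·-16.7) / 0.037037 = -0.451887/0.037037 ≈ -12.2.

μ₀ = -12.2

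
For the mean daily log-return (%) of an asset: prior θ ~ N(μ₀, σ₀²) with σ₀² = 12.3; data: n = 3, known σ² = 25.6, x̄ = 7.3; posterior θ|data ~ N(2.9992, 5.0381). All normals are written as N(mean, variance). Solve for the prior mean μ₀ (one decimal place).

μ₀ = -3.2

With known observation variance, the Normal–Normal posterior has precision τ_n = τ₀ + n/σ² and mean μ_n = (τ₀μ₀ + (n/σ²)x̄)/τ_n.
Here τ₀ = 1/12.3 = 0.081301 and τ_data = 3/25.6 = 0.117188, so τ_n = 0.198489.
Rearranging for μ₀: μ₀ = (μ_n·τ_n − τ_data·x̄)/τ₀ = (2.9992·0.198489 − 0.117188·7.3) / 0.081301 = -0.260164/0.081301 ≈ -3.2.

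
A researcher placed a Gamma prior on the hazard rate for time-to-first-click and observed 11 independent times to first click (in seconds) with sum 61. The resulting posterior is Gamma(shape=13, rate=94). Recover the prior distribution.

Gamma(shape=2, rate=33)

Gamma–exponential conjugacy: posterior shape = α + n, posterior rate = β + Σtᵢ.
So α = 13 − 11 = 2 and β = 94 − 61 = 33.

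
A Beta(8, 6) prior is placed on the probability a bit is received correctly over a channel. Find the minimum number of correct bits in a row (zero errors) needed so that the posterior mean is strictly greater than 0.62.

After k correct bits and 0 errors the posterior is Beta(8+k, 6), with mean (8+k)/(8+6+k).
Set (8+k)/(14+k) > 0.62 and solve: k > (0.62·14 − 8)/(1 − 0.62) = 1.789.
The smallest integer exceeding 1.789 is 2, and checking k=2: (10)/(16) = 0.6250 > 0.62.

k = 2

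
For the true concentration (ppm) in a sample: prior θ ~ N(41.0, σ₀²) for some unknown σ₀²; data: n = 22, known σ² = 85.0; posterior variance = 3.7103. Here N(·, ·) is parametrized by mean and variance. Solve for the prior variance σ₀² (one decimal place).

Posterior precision equals prior precision plus data precision: 1/σ_n² = 1/σ₀² + n/σ².
So 1/σ₀² = 1/3.7103 − 22/85.0 = 0.269520 − 0.258824 = 0.010696.
Hence σ₀² = 1/0.010696 ≈ 93.5.

σ₀² = 93.5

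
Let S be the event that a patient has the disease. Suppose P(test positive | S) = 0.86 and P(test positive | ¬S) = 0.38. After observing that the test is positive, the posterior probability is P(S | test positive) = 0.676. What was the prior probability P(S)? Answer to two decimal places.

In odds form, posterior odds = prior odds × likelihood ratio, so prior odds = posterior odds ÷ LR.
Posterior odds = 0.676/(1−0.676) = 2.0864. LR = 0.86/0.38 = 2.2632.
Prior odds = 2.0864/2.2632 = 0.9219, so P(S) = 0.9219/(1+0.9219) ≈ 0.48.

P(S) = 0.48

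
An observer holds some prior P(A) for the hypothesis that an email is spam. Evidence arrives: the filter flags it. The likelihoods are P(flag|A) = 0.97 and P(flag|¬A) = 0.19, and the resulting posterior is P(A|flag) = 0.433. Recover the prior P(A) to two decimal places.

In odds form, posterior odds = prior odds × likelihood ratio, so prior odds = posterior odds ÷ LR.
Posterior odds = 0.433/(1−0.433) = 0.7637. LR = 0.97/0.19 = 5.1053.
Prior odds = 0.7637/5.1053 = 0.1496, so P(A) = 0.1496/(1+0.1496) ≈ 0.13.

P(A) = 0.13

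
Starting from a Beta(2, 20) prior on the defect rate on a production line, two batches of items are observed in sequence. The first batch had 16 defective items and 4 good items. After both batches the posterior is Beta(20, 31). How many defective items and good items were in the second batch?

Sequential conjugate updates are equivalent to a single update on the pooled data, so total successes = posterior α − prior α and total failures = posterior β − prior β.
Total across both batches: 20−2=18 defective items, 31−20=11 good items.
Subtract the first batch: 18−16=2 defective items and 11−4=7 good items.

2 defective items and 7 good items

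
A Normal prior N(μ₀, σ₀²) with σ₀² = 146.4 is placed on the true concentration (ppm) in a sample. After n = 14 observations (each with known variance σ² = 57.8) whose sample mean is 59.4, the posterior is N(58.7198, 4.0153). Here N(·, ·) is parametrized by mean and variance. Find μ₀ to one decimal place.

With known observation variance, the Normal–Normal posterior has precision τ_n = τ₀ + n/σ² and mean μ_n = (τ₀μ₀ + (n/σ²)x̄)/τ_n.
Here τ₀ = 1/146.4 = 0.006831 and τ_data = 14/57.8 = 0.242215, so τ_n = 0.249046.
Rearranging for μ₀: μ₀ = (μ_n·τ_n − τ_data·x̄)/τ₀ = (58.7198·0.249046 − 0.242215·59.4) / 0.006831 = 0.236360/0.006831 ≈ 34.6.

μ₀ = 34.6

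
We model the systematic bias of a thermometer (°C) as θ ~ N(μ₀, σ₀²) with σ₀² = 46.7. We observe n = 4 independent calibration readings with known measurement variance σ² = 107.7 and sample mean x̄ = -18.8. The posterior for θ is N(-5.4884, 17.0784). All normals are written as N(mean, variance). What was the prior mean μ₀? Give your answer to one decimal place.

μ₀ = 17.6

The posterior mean is a precision-weighted average: μ_n = (τ₀μ₀ + τ_data·x̄)/(τ₀+τ_data), with τ₀=1/σ₀² and τ_data=n/σ².
Here τ₀ = 1/46.7 = 0.021413 and τ_data = 4/107.7 = 0.037140, so τ_n = 0.058553.
Rearranging for μ₀: μ₀ = (μ_n·τ_n − τ_data·x̄)/τ₀ = (-5.4884·0.058553 − 0.037140·-18.8) / 0.021413 = 0.376870/0.021413 ≈ 17.6.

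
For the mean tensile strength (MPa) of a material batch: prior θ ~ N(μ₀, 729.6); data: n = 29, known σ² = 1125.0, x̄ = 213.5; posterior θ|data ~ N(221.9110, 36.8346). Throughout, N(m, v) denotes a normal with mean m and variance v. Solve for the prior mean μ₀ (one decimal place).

μ₀ = 380.1

With known observation variance, the Normal–Normal posterior has precision τ_n = τ₀ + n/σ² and mean μ_n = (τ₀μ₀ + (n/σ²)x̄)/τ_n.
Here τ₀ = 1/729.6 = 0.001371 and τ_data = 29/1125.0 = 0.025778, so τ_n = 0.027149.
Rearranging for μ₀: μ₀ = (μ_n·τ_n − τ_data·x̄)/τ₀ = (221.9110·0.027149 − 0.025778·213.5) / 0.001371 = 0.521059/0.001371 ≈ 380.1.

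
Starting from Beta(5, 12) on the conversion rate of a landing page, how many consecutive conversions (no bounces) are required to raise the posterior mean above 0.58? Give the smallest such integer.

After k conversions and 0 bounces the posterior is Beta(5+k, 12), with mean (5+k)/(5+12+k).
Set (5+k)/(17+k) > 0.58 and solve: k > (0.58·17 − 5)/(1 − 0.58) = 11.571.
The smallest integer exceeding 11.571 is 12.

k = 12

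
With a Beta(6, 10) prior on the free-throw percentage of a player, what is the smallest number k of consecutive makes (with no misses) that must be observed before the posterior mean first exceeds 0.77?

k = 28

After k makes and 0 misses the posterior is Beta(6+k, 10), with mean (6+k)/(6+10+k).
Set (6+k)/(16+k) > 0.77 and solve: k > (0.77·16 − 6)/(1 − 0.77) = 27.478.
The smallest integer exceeding 27.478 is 28.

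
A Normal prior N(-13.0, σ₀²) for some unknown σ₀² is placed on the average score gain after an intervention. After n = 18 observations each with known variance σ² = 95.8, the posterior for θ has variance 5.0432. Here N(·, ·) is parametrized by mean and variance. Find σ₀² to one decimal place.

σ₀² = 96.2

For the Normal–Normal model with known σ², precisions add: τ_n = τ₀ + n/σ².
So 1/σ₀² = 1/5.0432 − 18/95.8 = 0.198287 − 0.187891 = 0.010396.
Hence σ₀² = 1/0.010396 ≈ 96.2.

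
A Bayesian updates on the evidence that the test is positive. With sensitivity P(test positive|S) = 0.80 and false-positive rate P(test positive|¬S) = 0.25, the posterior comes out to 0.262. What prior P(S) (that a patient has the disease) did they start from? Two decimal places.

P(S) = 0.10

Bayes' rule in odds form gives O(S|E) = O(S)·[P(E|S)/P(E|¬S)], hence O(S) = O(S|E)/LR.
Posterior odds = 0.262/(1−0.262) = 0.3550. LR = 0.80/0.25 = 3.2000.
Prior odds = 0.3550/3.2000 = 0.1109, so P(S) = 0.1109/(1+0.1109) ≈ 0.10.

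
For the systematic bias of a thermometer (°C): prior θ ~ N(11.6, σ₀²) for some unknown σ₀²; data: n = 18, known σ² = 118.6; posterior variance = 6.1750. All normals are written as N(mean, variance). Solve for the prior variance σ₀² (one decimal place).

σ₀² = 98.3

Posterior precision equals prior precision plus data precision: 1/σ_n² = 1/σ₀² + n/σ².
So 1/σ₀² = 1/6.1750 − 18/118.6 = 0.161943 − 0.151771 = 0.010172.
Hence σ₀² = 1/0.010172 ≈ 98.3.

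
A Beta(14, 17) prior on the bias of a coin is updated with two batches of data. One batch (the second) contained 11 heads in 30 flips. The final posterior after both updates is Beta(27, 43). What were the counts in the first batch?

Because Beta–binomial updating is additive in the counts, the combined data contributed (α_post−α_prior, β_post−β_prior) successes and failures.
Total across both batches: 27−14=13 heads, 43−17=26 tails.
Subtract the second batch: 13−11=2 heads and 26−19=7 tails.

2 heads and 7 tails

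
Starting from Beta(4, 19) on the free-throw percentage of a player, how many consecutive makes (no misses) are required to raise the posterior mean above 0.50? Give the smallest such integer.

k = 16

After k makes and 0 misses the posterior is Beta(4+k, 19), with mean (4+k)/(4+19+k).
Set (4+k)/(23+k) > 0.50 and solve: k > (0.50·23 − 4)/(1 − 0.50) = 15.000.
The smallest integer exceeding 15.000 is 16, and checking k=16: (20)/(39) = 0.5128 > 0.50.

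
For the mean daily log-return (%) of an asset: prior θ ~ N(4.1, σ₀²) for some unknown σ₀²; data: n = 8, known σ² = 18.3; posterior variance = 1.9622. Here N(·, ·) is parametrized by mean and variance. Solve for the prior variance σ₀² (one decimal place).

Posterior precision equals prior precision plus data precision: 1/σ_n² = 1/σ₀² + n/σ².
So 1/σ₀² = 1/1.9622 − 8/18.3 = 0.509632 − 0.437158 = 0.072474.
Hence σ₀² = 1/0.072474 ≈ 13.8.

σ₀² = 13.8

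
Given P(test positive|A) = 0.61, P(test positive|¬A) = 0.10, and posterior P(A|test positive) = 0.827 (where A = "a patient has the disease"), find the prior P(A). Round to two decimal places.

P(A) = 0.44

Bayes' rule in odds form gives O(A|E) = O(A)·[P(E|A)/P(E|¬A)], hence O(A) = O(A|E)/LR.
Posterior odds = 0.827/(1−0.827) = 4.7803. LR = 0.61/0.10 = 6.1000.
Prior odds = 4.7803/6.1000 = 0.7837, so P(A) = 0.7837/(1+0.7837) ≈ 0.44.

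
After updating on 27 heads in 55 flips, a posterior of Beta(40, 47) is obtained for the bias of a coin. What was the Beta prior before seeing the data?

Beta is conjugate to the binomial likelihood: posterior = Beta(α+s, β+f).
Subtract the data counts: 40−27=13, 47−28=19.

Beta(13, 19)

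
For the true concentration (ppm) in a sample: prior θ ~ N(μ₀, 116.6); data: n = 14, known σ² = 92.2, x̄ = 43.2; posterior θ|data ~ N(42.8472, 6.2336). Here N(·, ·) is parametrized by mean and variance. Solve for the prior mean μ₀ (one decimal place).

μ₀ = 36.6

The posterior mean is a precision-weighted average: μ_n = (τ₀μ₀ + τ_data·x̄)/(τ₀+τ_data), with τ₀=1/σ₀² and τ_data=n/σ².
Here τ₀ = 1/116.6 = 0.008576 and τ_data = 14/92.2 = 0.151844, so τ_n = 0.160420.
Rearranging for μ₀: μ₀ = (μ_n·τ_n − τ_data·x̄)/τ₀ = (42.8472·0.160420 − 0.151844·43.2) / 0.008576 = 0.313887/0.008576 ≈ 36.6.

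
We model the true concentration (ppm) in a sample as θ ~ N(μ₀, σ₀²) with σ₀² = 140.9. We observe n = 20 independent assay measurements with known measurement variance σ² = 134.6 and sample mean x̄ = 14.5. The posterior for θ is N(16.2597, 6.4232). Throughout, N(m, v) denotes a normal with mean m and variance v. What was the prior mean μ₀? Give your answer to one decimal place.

μ₀ = 53.1

The posterior mean is a precision-weighted average: μ_n = (τ₀μ₀ + τ_data·x̄)/(τ₀+τ_data), with τ₀=1/σ₀² and τ_data=n/σ².
Here τ₀ = 1/140.9 = 0.007097 and τ_data = 20/134.6 = 0.148588, so τ_n = 0.155685.
Rearranging for μ₀: μ₀ = (μ_n·τ_n − τ_data·x̄)/τ₀ = (16.2597·0.155685 − 0.148588·14.5) / 0.007097 = 0.376865/0.007097 ≈ 53.1.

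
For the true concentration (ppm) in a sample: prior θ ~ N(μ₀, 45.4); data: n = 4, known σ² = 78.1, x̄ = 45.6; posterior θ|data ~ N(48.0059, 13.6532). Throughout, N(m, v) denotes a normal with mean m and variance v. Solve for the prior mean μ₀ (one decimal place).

μ₀ = 53.6

The posterior mean is a precision-weighted average: μ_n = (τ₀μ₀ + τ_data·x̄)/(τ₀+τ_data), with τ₀=1/σ₀² and τ_data=n/σ².
Here τ₀ = 1/45.4 = 0.022026 and τ_data = 4/78.1 = 0.051216, so τ_n = 0.073242.
Rearranging for μ₀: μ₀ = (μ_n·τ_n − τ_data·x̄)/τ₀ = (48.0059·0.073242 − 0.051216·45.6) / 0.022026 = 1.180599/0.022026 ≈ 53.6.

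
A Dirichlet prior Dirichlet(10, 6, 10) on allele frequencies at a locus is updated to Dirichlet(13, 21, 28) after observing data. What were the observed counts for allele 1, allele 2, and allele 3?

For a Dirichlet(α) prior with multinomial counts c, the posterior is Dirichlet(α + c) componentwise.
Counts are posterior − prior componentwise: 13−10=3, 21−6=15, 28−10=18.

counts (3, 15, 18)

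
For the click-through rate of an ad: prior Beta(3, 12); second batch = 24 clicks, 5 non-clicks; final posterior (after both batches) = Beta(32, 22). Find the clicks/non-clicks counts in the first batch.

5 clicks and 5 non-clicks

Because Beta–binomial updating is additive in the counts, the combined data contributed (α_post−α_prior, β_post−β_prior) successes and failures.
Total across both batches: 32−3=29 clicks, 22−12=10 non-clicks.
Subtract the second batch: 29−24=5 clicks and 10−5=5 non-clicks.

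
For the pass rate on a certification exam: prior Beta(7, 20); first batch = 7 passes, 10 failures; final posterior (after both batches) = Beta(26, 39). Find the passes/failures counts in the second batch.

12 passes and 9 failures

Sequential conjugate updates are equivalent to a single update on the pooled data, so total successes = posterior α − prior α and total failures = posterior β − prior β.
Total across both batches: 26−7=19 passes, 39−20=19 failures.
Subtract the first batch: 19−7=12 passes and 19−10=9 failures.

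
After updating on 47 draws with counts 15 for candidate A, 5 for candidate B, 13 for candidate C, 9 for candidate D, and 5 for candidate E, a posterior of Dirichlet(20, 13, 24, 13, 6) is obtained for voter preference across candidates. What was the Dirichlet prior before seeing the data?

Dirichlet(5, 8, 11, 4, 1)

For a Dirichlet(α) prior with multinomial counts c, the posterior is Dirichlet(α + c) componentwise.
Subtract each count from the matching posterior parameter: 20−15=5, 13−5=8, 24−13=11, 13−9=4, 6−5=1.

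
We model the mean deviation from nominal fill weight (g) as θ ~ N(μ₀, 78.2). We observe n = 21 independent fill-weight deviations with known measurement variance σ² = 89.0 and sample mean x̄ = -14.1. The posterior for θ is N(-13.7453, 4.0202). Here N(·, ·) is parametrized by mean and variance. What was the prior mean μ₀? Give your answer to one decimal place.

μ₀ = -7.2

With known observation variance, the Normal–Normal posterior has precision τ_n = τ₀ + n/σ² and mean μ_n = (τ₀μ₀ + (n/σ²)x̄)/τ_n.
Here τ₀ = 1/78.2 = 0.012788 and τ_data = 21/89.0 = 0.235955, so τ_n = 0.248743.
Rearranging for μ₀: μ₀ = (μ_n·τ_n − τ_data·x̄)/τ₀ = (-13.7453·0.248743 − 0.235955·-14.1) / 0.012788 = -0.092082/0.012788 ≈ -7.2.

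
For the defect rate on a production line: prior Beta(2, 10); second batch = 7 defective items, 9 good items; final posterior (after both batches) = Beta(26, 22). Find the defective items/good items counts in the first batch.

17 defective items and 3 good items

Because Beta–binomial updating is additive in the counts, the combined data contributed (α_post−α_prior, β_post−β_prior) successes and failures.
Total across both batches: 26−2=24 defective items, 22−10=12 good items.
Subtract the second batch: 24−7=17 defective items and 12−9=3 good items.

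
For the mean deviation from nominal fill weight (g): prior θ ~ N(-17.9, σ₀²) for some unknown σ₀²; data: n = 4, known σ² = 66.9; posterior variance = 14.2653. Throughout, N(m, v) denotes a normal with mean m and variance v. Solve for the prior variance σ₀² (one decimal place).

Posterior precision equals prior precision plus data precision: 1/σ_n² = 1/σ₀² + n/σ².
So 1/σ₀² = 1/14.2653 − 4/66.9 = 0.070100 − 0.059791 = 0.010309.
Hence σ₀² = 1/0.010309 ≈ 97.0.

σ₀² = 97.0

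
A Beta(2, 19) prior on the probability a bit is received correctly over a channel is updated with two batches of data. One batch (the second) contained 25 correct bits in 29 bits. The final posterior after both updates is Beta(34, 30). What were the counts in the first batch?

Because Beta–binomial updating is additive in the counts, the combined data contributed (α_post−α_prior, β_post−β_prior) successes and failures.
Total across both batches: 34−2=32 correct bits, 30−19=11 errors.
Subtract the second batch: 32−25=7 correct bits and 11−4=7 errors.

7 correct bits and 7 errors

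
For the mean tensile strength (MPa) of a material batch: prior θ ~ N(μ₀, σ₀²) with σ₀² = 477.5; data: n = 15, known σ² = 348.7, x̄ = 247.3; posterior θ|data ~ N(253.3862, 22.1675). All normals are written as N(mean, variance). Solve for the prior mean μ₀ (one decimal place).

With known observation variance, the Normal–Normal posterior has precision τ_n = τ₀ + n/σ² and mean μ_n = (τ₀μ₀ + (n/σ²)x̄)/τ_n.
Here τ₀ = 1/477.5 = 0.002094 and τ_data = 15/348.7 = 0.043017, so τ_n = 0.045111.
Rearranging for μ₀: μ₀ = (μ_n·τ_n − τ_data·x̄)/τ₀ = (253.3862·0.045111 − 0.043017·247.3) / 0.002094 = 0.792401/0.002094 ≈ 378.4.

μ₀ = 378.4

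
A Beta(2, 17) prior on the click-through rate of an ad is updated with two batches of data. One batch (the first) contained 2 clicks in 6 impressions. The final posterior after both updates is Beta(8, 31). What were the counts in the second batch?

4 clicks and 10 non-clicks

Because Beta–binomial updating is additive in the counts, the combined data contributed (α_post−α_prior, β_post−β_prior) successes and failures.
Total across both batches: 8−2=6 clicks, 31−17=14 non-clicks.
Subtract the first batch: 6−2=4 clicks and 14−4=10 non-clicks.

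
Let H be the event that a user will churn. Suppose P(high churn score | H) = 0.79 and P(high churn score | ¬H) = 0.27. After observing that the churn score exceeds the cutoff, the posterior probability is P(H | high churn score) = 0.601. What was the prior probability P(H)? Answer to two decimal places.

P(H) = 0.34

Bayes' rule in odds form gives O(H|E) = O(H)·[P(E|H)/P(E|¬H)], hence O(H) = O(H|E)/LR.
Posterior odds = 0.601/(1−0.601) = 1.5063. LR = 0.79/0.27 = 2.9259.
Prior odds = 1.5063/2.9259 = 0.5148, so P(H) = 0.5148/(1+0.5148) ≈ 0.34.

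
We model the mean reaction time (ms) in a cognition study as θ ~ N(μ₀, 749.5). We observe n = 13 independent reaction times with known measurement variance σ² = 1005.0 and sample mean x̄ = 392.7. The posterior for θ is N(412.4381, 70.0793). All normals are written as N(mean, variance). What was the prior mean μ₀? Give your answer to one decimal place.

μ₀ = 603.8

With known observation variance, the Normal–Normal posterior has precision τ_n = τ₀ + n/σ² and mean μ_n = (τ₀μ₀ + (n/σ²)x̄)/τ_n.
Here τ₀ = 1/749.5 = 0.001334 and τ_data = 13/1005.0 = 0.012935, so τ_n = 0.014269.
Rearranging for μ₀: μ₀ = (μ_n·τ_n − τ_data·x̄)/τ₀ = (412.4381·0.014269 − 0.012935·392.7) / 0.001334 = 0.805505/0.001334 ≈ 603.8.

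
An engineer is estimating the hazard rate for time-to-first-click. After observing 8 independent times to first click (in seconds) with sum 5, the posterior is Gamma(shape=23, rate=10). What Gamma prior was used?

Gamma(shape=15, rate=5)

Gamma–exponential conjugacy: posterior shape = α + n, posterior rate = β + Σtᵢ.
So α = 23 − 8 = 15 and β = 10 − 5 = 5.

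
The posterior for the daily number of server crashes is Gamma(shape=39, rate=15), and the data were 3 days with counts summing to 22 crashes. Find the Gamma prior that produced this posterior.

A Gamma(α, β) prior (rate parametrization) on a Poisson rate with n observations summing to S gives posterior Gamma(α+S, β+n).
So α = 39 − 22 = 17 and β = 15 − 3 = 12.

Gamma(shape=17, rate=12)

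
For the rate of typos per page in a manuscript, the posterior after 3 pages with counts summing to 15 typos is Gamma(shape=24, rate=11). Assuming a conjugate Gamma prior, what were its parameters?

A Gamma(α, β) prior (rate parametrization) on a Poisson rate with n observations summing to S gives posterior Gamma(α+S, β+n).
So α = 24 − 15 = 9 and β = 11 − 3 = 8.

Gamma(shape=9, rate=8)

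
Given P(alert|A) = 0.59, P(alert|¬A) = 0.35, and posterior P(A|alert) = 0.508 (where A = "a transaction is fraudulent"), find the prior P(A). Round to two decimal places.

P(A) = 0.38

In odds form, posterior odds = prior odds × likelihood ratio, so prior odds = posterior odds ÷ LR.
Posterior odds = 0.508/(1−0.508) = 1.0325. LR = 0.59/0.35 = 1.6857.
Prior odds = 1.0325/1.6857 = 0.6125, so P(A) = 0.6125/(1+0.6125) ≈ 0.38.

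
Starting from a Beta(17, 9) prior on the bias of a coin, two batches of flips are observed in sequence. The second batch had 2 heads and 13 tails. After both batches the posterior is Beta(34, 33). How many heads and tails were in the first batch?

Because Beta–binomial updating is additive in the counts, the combined data contributed (α_post−α_prior, β_post−β_prior) successes and failures.
Total across both batches: 34−17=17 heads, 33−9=24 tails.
Subtract the second batch: 17−2=15 heads and 24−13=11 tails.

15 heads and 11 tails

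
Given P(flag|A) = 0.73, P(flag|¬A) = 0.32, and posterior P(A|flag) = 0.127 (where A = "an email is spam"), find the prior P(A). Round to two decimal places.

P(A) = 0.06

Bayes' rule in odds form gives O(A|E) = O(A)·[P(E|A)/P(E|¬A)], hence O(A) = O(A|E)/LR.
Posterior odds = 0.127/(1−0.127) = 0.1455. LR = 0.73/0.32 = 2.2812.
Prior odds = 0.1455/2.2812 = 0.0638, so P(A) = 0.0638/(1+0.0638) ≈ 0.06.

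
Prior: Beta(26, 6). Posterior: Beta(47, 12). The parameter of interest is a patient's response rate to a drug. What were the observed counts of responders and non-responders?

21 responders and 6 non-responders

Beta is conjugate to the binomial likelihood: posterior = Beta(a+s, b+f).
So s = 47 − 26 = 21 and f = 12 − 6 = 6.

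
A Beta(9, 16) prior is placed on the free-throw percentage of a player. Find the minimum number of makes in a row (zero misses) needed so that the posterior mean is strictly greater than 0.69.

k = 27

After k makes and 0 misses the posterior is Beta(9+k, 16), with mean (9+k)/(9+16+k).
Set (9+k)/(25+k) > 0.69 and solve: k > (0.69·25 − 9)/(1 − 0.69) = 26.613.
The smallest integer exceeding 26.613 is 27, and checking k=27: (36)/(52) = 0.6923 > 0.69.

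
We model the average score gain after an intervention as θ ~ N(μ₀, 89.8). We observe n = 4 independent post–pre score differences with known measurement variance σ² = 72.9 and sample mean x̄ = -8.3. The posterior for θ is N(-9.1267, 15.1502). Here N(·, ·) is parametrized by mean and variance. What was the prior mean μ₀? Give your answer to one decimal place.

The posterior mean is a precision-weighted average: μ_n = (τ₀μ₀ + τ_data·x̄)/(τ₀+τ_data), with τ₀=1/σ₀² and τ_data=n/σ².
Here τ₀ = 1/89.8 = 0.011136 and τ_data = 4/72.9 = 0.054870, so τ_n = 0.066006.
Rearranging for μ₀: μ₀ = (μ_n·τ_n − τ_data·x̄)/τ₀ = (-9.1267·0.066006 − 0.054870·-8.3) / 0.011136 = -0.146996/0.011136 ≈ -13.2.

μ₀ = -13.2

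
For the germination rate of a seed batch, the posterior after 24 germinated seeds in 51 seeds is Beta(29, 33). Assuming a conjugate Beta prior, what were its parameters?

A Beta(α, β) prior with s successes and f failures in binomial data gives a Beta(α+s, β+f) posterior.
So α = 29 − 24 = 5 and β = 33 − 27 = 6.

Beta(5, 6)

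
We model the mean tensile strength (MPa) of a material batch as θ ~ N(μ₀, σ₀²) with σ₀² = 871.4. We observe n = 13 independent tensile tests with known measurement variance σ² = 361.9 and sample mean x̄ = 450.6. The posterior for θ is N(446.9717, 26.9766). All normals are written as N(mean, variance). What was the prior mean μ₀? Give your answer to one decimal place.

With known observation variance, the Normal–Normal posterior has precision τ_n = τ₀ + n/σ² and mean μ_n = (τ₀μ₀ + (n/σ²)x̄)/τ_n.
Here τ₀ = 1/871.4 = 0.001148 and τ_data = 13/361.9 = 0.035922, so τ_n = 0.037070.
Rearranging for μ₀: μ₀ = (μ_n·τ_n − τ_data·x̄)/τ₀ = (446.9717·0.037070 − 0.035922·450.6) / 0.001148 = 0.382788/0.001148 ≈ 333.4.

μ₀ = 333.4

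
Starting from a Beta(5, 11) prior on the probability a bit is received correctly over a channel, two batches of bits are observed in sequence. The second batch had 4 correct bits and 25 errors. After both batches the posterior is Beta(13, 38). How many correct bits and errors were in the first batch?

4 correct bits and 2 errors

Because Beta–binomial updating is additive in the counts, the combined data contributed (α_post−α_prior, β_post−β_prior) successes and failures.
Total across both batches: 13−5=8 correct bits, 38−11=27 errors.
Subtract the second batch: 8−4=4 correct bits and 27−25=2 errors.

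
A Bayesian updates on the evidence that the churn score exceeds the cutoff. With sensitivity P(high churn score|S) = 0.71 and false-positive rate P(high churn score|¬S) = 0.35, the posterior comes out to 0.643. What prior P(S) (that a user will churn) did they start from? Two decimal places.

Bayes' rule in odds form gives O(S|E) = O(S)·[P(E|S)/P(E|¬S)], hence O(S) = O(S|E)/LR.
Posterior odds = 0.643/(1−0.643) = 1.8011. LR = 0.71/0.35 = 2.0286.
Prior odds = 1.8011/2.0286 = 0.8879, so P(S) = 0.8879/(1+0.8879) ≈ 0.47.

P(S) = 0.47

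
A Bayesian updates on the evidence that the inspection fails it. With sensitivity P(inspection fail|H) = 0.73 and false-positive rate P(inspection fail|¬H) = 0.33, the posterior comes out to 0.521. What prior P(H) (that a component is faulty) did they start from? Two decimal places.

Bayes' rule in odds form gives O(H|E) = O(H)·[P(E|H)/P(E|¬H)], hence O(H) = O(H|E)/LR.
Posterior odds = 0.521/(1−0.521) = 1.0877. LR = 0.73/0.33 = 2.2121.
Prior odds = 1.0877/2.2121 = 0.4917, so P(H) = 0.4917/(1+0.4917) ≈ 0.33.

P(H) = 0.33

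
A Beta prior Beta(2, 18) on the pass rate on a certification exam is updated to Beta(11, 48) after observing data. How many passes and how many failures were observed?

Beta is conjugate to the binomial likelihood: posterior = Beta(α+s, β+f).
Match parameters: s=11−2=9, f=48−18=30.

9 passes and 30 failures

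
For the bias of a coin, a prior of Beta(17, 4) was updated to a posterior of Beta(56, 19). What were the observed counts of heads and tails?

Beta is conjugate to the binomial likelihood: posterior = Beta(α+s, β+f).
Match parameters: s=56−17=39, f=19−4=15.

39 heads and 15 tails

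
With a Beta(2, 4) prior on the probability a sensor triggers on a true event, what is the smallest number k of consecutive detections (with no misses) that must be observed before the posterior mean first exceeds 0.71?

After k detections and 0 misses the posterior is Beta(2+k, 4), with mean (2+k)/(2+4+k).
Set (2+k)/(6+k) > 0.71 and solve: k > (0.71·6 − 2)/(1 − 0.71) = 7.793.
The smallest integer exceeding 7.793 is 8, and checking k=8: (10)/(14) = 0.7143 > 0.71.

k = 8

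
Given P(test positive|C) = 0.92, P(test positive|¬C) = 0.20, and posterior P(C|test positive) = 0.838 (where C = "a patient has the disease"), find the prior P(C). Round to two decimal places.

P(C) = 0.53

In odds form, posterior odds = prior odds × likelihood ratio, so prior odds = posterior odds ÷ LR.
Posterior odds = 0.838/(1−0.838) = 5.1728. LR = 0.92/0.20 = 4.6000.
Prior odds = 5.1728/4.6000 = 1.1245, so P(C) = 1.1245/(1+1.1245) ≈ 0.53.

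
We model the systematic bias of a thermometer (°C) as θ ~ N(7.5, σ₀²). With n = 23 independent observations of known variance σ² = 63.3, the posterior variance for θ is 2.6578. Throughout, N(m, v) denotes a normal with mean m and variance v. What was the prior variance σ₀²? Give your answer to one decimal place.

σ₀² = 77.5

For the Normal–Normal model with known σ², precisions add: τ_n = τ₀ + n/σ².
So 1/σ₀² = 1/2.6578 − 23/63.3 = 0.376251 − 0.363349 = 0.012902.
Hence σ₀² = 1/0.012902 ≈ 77.5.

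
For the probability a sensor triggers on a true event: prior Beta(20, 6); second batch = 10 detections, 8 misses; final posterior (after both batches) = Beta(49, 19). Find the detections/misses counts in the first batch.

19 detections and 5 misses

Because Beta–binomial updating is additive in the counts, the combined data contributed (α_post−α_prior, β_post−β_prior) successes and failures.
Total across both batches: 49−20=29 detections, 19−6=13 misses.
Subtract the second batch: 29−10=19 detections and 13−8=5 misses.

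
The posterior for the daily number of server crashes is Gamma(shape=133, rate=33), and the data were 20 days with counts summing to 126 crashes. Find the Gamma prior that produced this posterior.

Gamma–Poisson conjugacy: posterior shape = α + Σxᵢ, posterior rate = β + n.
So α = 133 − 126 = 7 and β = 33 − 20 = 13.

Gamma(shape=7, rate=13)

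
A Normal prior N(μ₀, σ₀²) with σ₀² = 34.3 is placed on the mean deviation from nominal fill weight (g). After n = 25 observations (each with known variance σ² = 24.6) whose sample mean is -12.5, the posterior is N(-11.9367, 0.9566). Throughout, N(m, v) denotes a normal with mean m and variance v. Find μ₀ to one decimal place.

The posterior mean is a precision-weighted average: μ_n = (τ₀μ₀ + τ_data·x̄)/(τ₀+τ_data), with τ₀=1/σ₀² and τ_data=n/σ².
Here τ₀ = 1/34.3 = 0.029155 and τ_data = 25/24.6 = 1.016260, so τ_n = 1.045415.
Rearranging for μ₀: μ₀ = (μ_n·τ_n − τ_data·x̄)/τ₀ = (-11.9367·1.045415 − 1.016260·-12.5) / 0.029155 = 0.224445/0.029155 ≈ 7.7.

μ₀ = 7.7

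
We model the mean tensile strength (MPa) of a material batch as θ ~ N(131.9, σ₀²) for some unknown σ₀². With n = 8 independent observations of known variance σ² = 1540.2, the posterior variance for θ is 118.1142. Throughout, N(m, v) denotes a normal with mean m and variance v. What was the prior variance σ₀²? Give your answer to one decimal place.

σ₀² = 305.6

For the Normal–Normal model with known σ², precisions add: τ_n = τ₀ + n/σ².
So 1/σ₀² = 1/118.1142 − 8/1540.2 = 0.008466 − 0.005194 = 0.003272.
Hence σ₀² = 1/0.003272 ≈ 305.6.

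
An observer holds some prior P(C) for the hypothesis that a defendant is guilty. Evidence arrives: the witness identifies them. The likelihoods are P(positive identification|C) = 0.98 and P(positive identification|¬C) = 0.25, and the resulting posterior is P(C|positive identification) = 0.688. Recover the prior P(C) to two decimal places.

Bayes' rule in odds form gives O(C|E) = O(C)·[P(E|C)/P(E|¬C)], hence O(C) = O(C|E)/LR.
Posterior odds = 0.688/(1−0.688) = 2.2051. LR = 0.98/0.25 = 3.9200.
Prior odds = 2.2051/3.9200 = 0.5625, so P(C) = 0.5625/(1+0.5625) ≈ 0.36.

P(C) = 0.36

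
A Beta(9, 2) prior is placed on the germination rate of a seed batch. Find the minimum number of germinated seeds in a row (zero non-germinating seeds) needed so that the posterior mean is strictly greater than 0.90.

After k germinated seeds and 0 non-germinating seeds the posterior is Beta(9+k, 2), with mean (9+k)/(9+2+k).
Set (9+k)/(11+k) > 0.90 and solve: k > (0.90·11 − 9)/(1 − 0.90) = 9.000.
The smallest integer exceeding 9.000 is 10, and checking k=10: (19)/(21) = 0.9048 > 0.90.

k = 10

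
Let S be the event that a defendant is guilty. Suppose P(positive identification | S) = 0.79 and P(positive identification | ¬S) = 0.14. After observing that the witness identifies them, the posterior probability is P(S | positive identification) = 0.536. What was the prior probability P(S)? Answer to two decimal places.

P(S) = 0.17

Bayes' rule in odds form gives O(S|E) = O(S)·[P(E|S)/P(E|¬S)], hence O(S) = O(S|E)/LR.
Posterior odds = 0.536/(1−0.536) = 1.1552. LR = 0.79/0.14 = 5.6429.
Prior odds = 1.1552/5.6429 = 0.2047, so P(S) = 0.2047/(1+0.2047) ≈ 0.17.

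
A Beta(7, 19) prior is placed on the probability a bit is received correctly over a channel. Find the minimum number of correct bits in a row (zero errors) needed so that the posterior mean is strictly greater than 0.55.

k = 17

After k correct bits and 0 errors the posterior is Beta(7+k, 19), with mean (7+k)/(7+19+k).
Set (7+k)/(26+k) > 0.55 and solve: k > (0.55·26 − 7)/(1 − 0.55) = 16.222.
The smallest integer exceeding 16.222 is 17.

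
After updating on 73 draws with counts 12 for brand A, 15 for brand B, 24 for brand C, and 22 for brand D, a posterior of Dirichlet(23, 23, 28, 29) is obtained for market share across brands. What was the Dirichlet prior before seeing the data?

Dirichlet(11, 8, 4, 7)

For a Dirichlet(α) prior with multinomial counts c, the posterior is Dirichlet(α + c) componentwise.
Subtract each count from the matching posterior parameter: 23−12=11, 23−15=8, 28−24=4, 29−22=7.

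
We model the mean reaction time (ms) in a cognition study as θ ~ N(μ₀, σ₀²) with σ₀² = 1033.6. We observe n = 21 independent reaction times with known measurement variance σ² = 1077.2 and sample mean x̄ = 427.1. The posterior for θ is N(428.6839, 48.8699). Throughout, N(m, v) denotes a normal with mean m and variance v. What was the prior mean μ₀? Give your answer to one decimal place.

μ₀ = 460.6

With known observation variance, the Normal–Normal posterior has precision τ_n = τ₀ + n/σ² and mean μ_n = (τ₀μ₀ + (n/σ²)x̄)/τ_n.
Here τ₀ = 1/1033.6 = 0.000967 and τ_data = 21/1077.2 = 0.019495, so τ_n = 0.020462.
Rearranging for μ₀: μ₀ = (μ_n·τ_n − τ_data·x̄)/τ₀ = (428.6839·0.020462 − 0.019495·427.1) / 0.000967 = 0.445415/0.000967 ≈ 460.6.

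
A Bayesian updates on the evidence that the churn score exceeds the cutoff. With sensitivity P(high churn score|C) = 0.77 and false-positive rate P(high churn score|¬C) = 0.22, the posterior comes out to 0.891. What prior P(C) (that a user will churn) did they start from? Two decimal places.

Bayes' rule in odds form gives O(C|E) = O(C)·[P(E|C)/P(E|¬C)], hence O(C) = O(C|E)/LR.
Posterior odds = 0.891/(1−0.891) = 8.1743. LR = 0.77/0.22 = 3.5000.
Prior odds = 8.1743/3.5000 = 2.3355, so P(C) = 2.3355/(1+2.3355) ≈ 0.70.

P(C) = 0.70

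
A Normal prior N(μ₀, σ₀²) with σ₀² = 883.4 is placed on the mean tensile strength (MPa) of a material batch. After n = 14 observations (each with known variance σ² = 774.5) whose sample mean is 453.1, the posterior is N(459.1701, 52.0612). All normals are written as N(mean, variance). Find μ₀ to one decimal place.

μ₀ = 556.1

With known observation variance, the Normal–Normal posterior has precision τ_n = τ₀ + n/σ² and mean μ_n = (τ₀μ₀ + (n/σ²)x̄)/τ_n.
Here τ₀ = 1/883.4 = 0.001132 and τ_data = 14/774.5 = 0.018076, so τ_n = 0.019208.
Rearranging for μ₀: μ₀ = (μ_n·τ_n − τ_data·x̄)/τ₀ = (459.1701·0.019208 − 0.018076·453.1) / 0.001132 = 0.629504/0.001132 ≈ 556.1.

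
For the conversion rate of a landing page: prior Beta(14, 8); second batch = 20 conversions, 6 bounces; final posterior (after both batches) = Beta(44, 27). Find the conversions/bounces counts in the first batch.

10 conversions and 13 bounces

Sequential conjugate updates are equivalent to a single update on the pooled data, so total successes = posterior α − prior α and total failures = posterior β − prior β.
Total across both batches: 44−14=30 conversions, 27−8=19 bounces.
Subtract the second batch: 30−20=10 conversions and 19−6=13 bounces.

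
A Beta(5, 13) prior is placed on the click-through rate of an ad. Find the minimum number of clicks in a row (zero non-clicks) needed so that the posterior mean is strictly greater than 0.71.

k = 27

After k clicks and 0 non-clicks the posterior is Beta(5+k, 13), with mean (5+k)/(5+13+k).
Set (5+k)/(18+k) > 0.71 and solve: k > (0.71·18 − 5)/(1 − 0.71) = 26.828.
The smallest integer exceeding 26.828 is 27, and checking k=27: (32)/(45) = 0.7111 > 0.71.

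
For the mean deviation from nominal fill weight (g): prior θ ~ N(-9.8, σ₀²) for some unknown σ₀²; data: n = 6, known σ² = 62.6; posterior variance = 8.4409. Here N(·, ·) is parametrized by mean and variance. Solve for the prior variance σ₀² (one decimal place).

σ₀² = 44.2

Posterior precision equals prior precision plus data precision: 1/σ_n² = 1/σ₀² + n/σ².
So 1/σ₀² = 1/8.4409 − 6/62.6 = 0.118471 − 0.095847 = 0.022624.
Hence σ₀² = 1/0.022624 ≈ 44.2.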